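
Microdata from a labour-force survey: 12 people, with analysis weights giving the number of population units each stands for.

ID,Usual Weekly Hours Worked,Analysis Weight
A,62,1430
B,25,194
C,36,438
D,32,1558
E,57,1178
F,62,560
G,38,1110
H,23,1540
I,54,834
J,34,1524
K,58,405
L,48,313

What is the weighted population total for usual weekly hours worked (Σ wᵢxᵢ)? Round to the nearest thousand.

474000

Weighted total = 62×1430 + 25×194 + 36×438 + 32×1558 + 57×1178 + 62×560 + 38×1110 + 23×1540 + 54×834 + 34×1524 + 58×405 + 48×313
  = 88660 + 4850 + 15768 + 49856 + 67146 + 34720 + 42180 + 35420 + 45036 + 51816 + 23490 + 15024 = 473966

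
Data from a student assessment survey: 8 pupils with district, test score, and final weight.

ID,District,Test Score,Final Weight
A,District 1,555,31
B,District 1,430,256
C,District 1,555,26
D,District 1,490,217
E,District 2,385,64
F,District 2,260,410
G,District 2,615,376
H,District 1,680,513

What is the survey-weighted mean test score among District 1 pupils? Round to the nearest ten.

District 1 rows: A, B, C, D, H
Weighted sum = 555×31 + 430×256 + 555×26 + 490×217 + 680×513
  = 17205 + 110080 + 14430 + 106330 + 348840 = 596885
Sum of weights = 1043
Weighted mean = 596885 / 1043 = 572.27709

570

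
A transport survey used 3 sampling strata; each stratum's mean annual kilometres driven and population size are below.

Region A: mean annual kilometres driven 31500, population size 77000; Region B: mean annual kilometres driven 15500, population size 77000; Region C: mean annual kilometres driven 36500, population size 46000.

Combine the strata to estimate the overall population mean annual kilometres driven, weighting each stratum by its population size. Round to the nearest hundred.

Σ Nₕ·x̄ₕ = 31500×77000 + 15500×77000 + 36500×46000
  = 2425500000 + 1193500000 + 1679000000 = 5298000000
Σ Nₕ = 77000 + 77000 + 46000 = 200000
Overall mean = 5298000000 / 200000 = 26490

26500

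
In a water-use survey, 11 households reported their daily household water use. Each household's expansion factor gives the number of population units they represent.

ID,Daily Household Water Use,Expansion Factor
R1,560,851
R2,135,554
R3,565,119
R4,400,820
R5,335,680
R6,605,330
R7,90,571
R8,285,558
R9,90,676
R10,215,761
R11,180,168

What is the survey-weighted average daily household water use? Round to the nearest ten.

Weighted sum = 560×851 + 135×554 + 565×119 + 400×820 + 335×680 + 605×330 + 90×571 + 285×558 + 90×676 + 215×761 + 180×168
  = 476560 + 74790 + 67235 + 328000 + 227800 + 199650 + 51390 + 159030 + 60840 + 163615 + 30240 = 1839150
Sum of weights = 851 + 554 + 119 + 820 + 680 + 330 + 571 + 558 + 676 + 761 + 168 = 6088
Weighted mean = 1839150 / 6088 = 302.09428

300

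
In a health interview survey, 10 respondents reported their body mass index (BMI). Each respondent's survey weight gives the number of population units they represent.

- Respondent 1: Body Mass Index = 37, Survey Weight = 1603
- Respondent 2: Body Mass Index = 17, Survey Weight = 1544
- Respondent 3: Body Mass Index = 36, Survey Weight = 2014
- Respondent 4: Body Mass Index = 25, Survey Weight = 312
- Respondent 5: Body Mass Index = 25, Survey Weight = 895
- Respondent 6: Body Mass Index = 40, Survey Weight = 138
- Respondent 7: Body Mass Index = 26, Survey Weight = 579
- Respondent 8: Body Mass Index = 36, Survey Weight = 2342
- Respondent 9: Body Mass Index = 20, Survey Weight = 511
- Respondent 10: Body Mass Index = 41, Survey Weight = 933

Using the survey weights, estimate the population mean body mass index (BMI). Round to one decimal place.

Weighted sum = 37×1603 + 17×1544 + 36×2014 + 25×312 + 25×895 + 40×138 + 26×579 + 36×2342 + 20×511 + 41×933
  = 59311 + 26248 + 72504 + 7800 + 22375 + 5520 + 15054 + 84312 + 10220 + 38253 = 341597
Sum of weights = 10871
Weighted mean = 341597 / 10871 = 31.422776

31.4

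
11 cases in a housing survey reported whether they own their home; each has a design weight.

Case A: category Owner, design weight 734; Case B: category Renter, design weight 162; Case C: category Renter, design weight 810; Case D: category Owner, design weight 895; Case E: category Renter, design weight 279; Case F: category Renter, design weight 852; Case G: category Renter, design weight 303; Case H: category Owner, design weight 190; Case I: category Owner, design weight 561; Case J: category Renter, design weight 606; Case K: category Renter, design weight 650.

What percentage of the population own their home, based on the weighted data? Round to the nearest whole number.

39

Sum of weights for 'Owner' = 734 + 895 + 190 + 561 = 2380
Total weight = 734 + 162 + 810 + 895 + 279 + 852 + 303 + 190 + 561 + 606 + 650 = 6042
Weighted proportion = 2380 / 6042 = 0.3939093 → 39.39093%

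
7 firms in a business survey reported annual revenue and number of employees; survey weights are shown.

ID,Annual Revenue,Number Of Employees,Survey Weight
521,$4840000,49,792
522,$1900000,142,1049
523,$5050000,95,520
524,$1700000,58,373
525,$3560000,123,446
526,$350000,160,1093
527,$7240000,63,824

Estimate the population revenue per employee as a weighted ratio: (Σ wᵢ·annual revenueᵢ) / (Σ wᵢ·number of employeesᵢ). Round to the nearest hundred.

31500

Σ wᵢ·y = 4840000×792 + 1900000×1049 + 5050000×520 + 1700000×373 + 3560000×446 + 350000×1093 + 7240000×824
  = 17022550000
Σ wᵢ·x = 540450
Ratio = 17022550000 / 540450 = 31496.993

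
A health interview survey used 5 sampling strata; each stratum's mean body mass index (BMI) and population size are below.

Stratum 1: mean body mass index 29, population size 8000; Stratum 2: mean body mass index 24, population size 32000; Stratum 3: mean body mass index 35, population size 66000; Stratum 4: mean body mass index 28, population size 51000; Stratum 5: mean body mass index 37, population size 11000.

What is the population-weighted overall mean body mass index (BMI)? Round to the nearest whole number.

Σ Nₕ·x̄ₕ = 29×8000 + 24×32000 + 35×66000 + 28×51000 + 37×11000
  = 5145000
Σ Nₕ = 8000 + 32000 + 66000 + 51000 + 11000 = 168000
Overall mean = 5145000 / 168000 = 30.625

31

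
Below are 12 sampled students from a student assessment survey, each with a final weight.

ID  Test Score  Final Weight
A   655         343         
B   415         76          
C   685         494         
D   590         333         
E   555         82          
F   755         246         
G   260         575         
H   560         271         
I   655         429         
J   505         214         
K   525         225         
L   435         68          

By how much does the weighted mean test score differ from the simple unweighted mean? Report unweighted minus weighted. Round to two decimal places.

Unweighted sum = 655 + 415 + 685 + 590 + 555 + 755 + 260 + 560 + 655 + 505 + 525 + 435 = 6595
Unweighted mean = 6595 / 12 = 549.58333
Weighted sum = 655×343 + 415×76 + 685×494 + 590×333 + 555×82 + 755×246 + 260×575 + 560×271 + 655×429 + 505×214 + 525×225 + 435×68
  = 224665 + 31540 + 338390 + 196470 + 45510 + 185730 + 149500 + 151760 + 280995 + 108070 + 118125 + 29580 = 1860335
Sum of weights = 3356
Weighted mean = 1860335 / 3356 = 554.33105
Difference (unweighted minus weighted) = -4.7477155

-4.75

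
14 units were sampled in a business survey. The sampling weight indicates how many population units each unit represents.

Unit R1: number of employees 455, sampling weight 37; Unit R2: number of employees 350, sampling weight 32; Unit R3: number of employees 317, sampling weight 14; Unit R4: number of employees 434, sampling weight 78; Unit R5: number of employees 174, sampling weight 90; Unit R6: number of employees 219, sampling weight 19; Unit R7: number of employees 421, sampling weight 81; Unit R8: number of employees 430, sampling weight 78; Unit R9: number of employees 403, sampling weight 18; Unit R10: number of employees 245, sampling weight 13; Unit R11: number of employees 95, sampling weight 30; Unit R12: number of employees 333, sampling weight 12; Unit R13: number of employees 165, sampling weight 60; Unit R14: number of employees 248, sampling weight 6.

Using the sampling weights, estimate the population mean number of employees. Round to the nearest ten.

320

Weighted sum = 182460
Sum of weights = 568
Weighted mean = 182460 / 568 = 321.23239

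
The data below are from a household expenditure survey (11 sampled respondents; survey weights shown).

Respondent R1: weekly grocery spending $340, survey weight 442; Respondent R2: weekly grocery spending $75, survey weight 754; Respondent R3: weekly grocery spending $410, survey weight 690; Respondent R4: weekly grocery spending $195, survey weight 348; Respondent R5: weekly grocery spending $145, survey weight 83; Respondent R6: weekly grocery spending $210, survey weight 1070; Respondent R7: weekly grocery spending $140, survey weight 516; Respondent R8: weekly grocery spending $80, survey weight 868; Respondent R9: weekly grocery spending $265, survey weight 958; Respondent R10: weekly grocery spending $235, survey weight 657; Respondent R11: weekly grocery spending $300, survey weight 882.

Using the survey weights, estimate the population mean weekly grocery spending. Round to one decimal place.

Weighted sum = 340×442 + 75×754 + 410×690 + 195×348 + 145×83 + 210×1070 + 140×516 + 80×868 + 265×958 + 235×657 + 300×882
  = 150280 + 56550 + 282900 + 67860 + 12035 + 224700 + 72240 + 69440 + 253870 + 154395 + 264600 = 1608870
Sum of weights = 442 + 754 + 690 + 348 + 83 + 1070 + 516 + 868 + 958 + 657 + 882 = 7268
Weighted mean = 1608870 / 7268 = 221.36351

221.4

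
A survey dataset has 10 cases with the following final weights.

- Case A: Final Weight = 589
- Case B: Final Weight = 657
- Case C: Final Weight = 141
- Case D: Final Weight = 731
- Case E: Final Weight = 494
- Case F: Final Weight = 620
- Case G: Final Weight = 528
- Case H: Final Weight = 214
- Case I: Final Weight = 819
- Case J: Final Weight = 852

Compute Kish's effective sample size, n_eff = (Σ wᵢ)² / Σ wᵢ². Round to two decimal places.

8.65

Σ wᵢ = 589 + 657 + 141 + 731 + 494 + 620 + 528 + 214 + 819 + 852 = 5645
Σ wᵢ² = 346921 + 431649 + 19881 + 534361 + 244036 + 384400 + 278784 + 45796 + 670761 + 725904 = 3682493
n_eff = 5645² / 3682493 = 31866025 / 3682493 = 8.6533837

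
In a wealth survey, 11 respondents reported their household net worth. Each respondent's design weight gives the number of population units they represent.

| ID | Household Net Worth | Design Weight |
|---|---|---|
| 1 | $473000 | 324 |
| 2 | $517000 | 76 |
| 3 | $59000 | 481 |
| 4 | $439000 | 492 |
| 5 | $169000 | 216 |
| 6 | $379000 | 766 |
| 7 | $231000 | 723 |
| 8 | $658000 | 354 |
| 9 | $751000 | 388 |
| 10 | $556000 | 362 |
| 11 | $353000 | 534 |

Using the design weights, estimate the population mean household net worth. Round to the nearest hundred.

391200

Weighted sum = 473000×324 + 517000×76 + 59000×481 + 439000×492 + 169000×216 + 379000×766 + 231000×723 + 658000×354 + 751000×388 + 556000×362 + 353000×534
  = 153252000 + 39292000 + 28379000 + 215988000 + 36504000 + 290314000 + 167013000 + 232932000 + 291388000 + 201272000 + 188502000 = 1844836000
Sum of weights = 324 + 76 + 481 + 492 + 216 + 766 + 723 + 354 + 388 + 362 + 534 = 4716
Weighted mean = 1844836000 / 4716 = 391186.6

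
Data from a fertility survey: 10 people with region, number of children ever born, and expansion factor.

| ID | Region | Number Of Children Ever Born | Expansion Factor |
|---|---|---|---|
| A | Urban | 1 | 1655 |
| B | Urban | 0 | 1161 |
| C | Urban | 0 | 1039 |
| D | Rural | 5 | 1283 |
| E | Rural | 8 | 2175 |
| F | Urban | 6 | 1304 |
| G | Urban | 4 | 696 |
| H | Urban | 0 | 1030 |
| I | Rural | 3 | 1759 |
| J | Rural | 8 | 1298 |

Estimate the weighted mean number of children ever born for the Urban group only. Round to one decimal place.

Urban rows: A, B, C, F, G, H
Weighted sum = 1×1655 + 0×1161 + 0×1039 + 6×1304 + 4×696 + 0×1030
  = 1655 + 0 + 0 + 7824 + 2784 + 0 = 12263
Sum of weights = 1655 + 1161 + 1039 + 1304 + 696 + 1030 = 6885
Weighted mean = 12263 / 6885 = 1.7811184

1.8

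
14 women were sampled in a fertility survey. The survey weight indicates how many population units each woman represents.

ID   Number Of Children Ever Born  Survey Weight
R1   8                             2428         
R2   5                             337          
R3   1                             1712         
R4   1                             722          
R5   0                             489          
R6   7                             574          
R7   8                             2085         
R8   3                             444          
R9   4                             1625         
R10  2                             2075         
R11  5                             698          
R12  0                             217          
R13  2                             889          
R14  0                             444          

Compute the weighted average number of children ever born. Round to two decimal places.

4.17

Weighted sum = 61491
Sum of weights = 14739
Weighted mean = 61491 / 14739 = 4.1719927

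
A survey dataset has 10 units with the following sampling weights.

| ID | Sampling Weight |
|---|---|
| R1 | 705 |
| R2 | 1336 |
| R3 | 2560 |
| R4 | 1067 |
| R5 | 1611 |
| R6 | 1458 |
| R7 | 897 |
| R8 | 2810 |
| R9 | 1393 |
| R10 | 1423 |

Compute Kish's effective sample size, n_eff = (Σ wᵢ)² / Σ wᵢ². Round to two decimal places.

Σ wᵢ = 705 + 1336 + 2560 + 1067 + 1611 + 1458 + 897 + 2810 + 1393 + 1423 = 15260
Σ wᵢ² = 497025 + 1784896 + 6553600 + 1138489 + 2595321 + 2125764 + 804609 + 7896100 + 1940449 + 2024929 = 27361182
n_eff = 15260² / 27361182 = 232867600 / 27361182 = 8.510875

8.51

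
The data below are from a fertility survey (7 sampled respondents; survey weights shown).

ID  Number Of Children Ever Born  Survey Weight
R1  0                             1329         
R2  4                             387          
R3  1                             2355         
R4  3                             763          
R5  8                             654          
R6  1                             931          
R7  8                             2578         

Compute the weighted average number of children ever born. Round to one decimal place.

Weighted sum = 0×1329 + 4×387 + 1×2355 + 3×763 + 8×654 + 1×931 + 8×2578
  = 0 + 1548 + 2355 + 2289 + 5232 + 931 + 20624 = 32979
Sum of weights = 1329 + 387 + 2355 + 763 + 654 + 931 + 2578 = 8997
Weighted mean = 32979 / 8997 = 3.6655552

3.7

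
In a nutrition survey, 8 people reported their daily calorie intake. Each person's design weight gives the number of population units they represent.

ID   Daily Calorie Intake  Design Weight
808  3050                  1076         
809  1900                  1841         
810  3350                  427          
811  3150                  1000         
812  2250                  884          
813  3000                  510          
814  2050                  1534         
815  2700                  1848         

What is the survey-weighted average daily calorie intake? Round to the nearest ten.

Weighted sum = 23013450
Sum of weights = 9120
Weighted mean = 23013450 / 9120 = 2523.4046

2520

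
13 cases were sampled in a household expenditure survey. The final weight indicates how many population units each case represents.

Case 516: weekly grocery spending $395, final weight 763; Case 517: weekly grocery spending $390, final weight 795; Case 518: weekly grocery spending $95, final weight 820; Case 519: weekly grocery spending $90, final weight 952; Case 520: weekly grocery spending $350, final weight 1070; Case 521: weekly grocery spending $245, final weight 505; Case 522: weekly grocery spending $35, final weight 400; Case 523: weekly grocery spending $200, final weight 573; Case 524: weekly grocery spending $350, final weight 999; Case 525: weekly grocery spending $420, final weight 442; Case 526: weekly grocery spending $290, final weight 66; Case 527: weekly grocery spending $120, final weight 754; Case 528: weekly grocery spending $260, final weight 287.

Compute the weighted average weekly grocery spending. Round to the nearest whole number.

Weighted sum = 2121370
Sum of weights = 8426
Weighted mean = 2121370 / 8426 = 251.76478

252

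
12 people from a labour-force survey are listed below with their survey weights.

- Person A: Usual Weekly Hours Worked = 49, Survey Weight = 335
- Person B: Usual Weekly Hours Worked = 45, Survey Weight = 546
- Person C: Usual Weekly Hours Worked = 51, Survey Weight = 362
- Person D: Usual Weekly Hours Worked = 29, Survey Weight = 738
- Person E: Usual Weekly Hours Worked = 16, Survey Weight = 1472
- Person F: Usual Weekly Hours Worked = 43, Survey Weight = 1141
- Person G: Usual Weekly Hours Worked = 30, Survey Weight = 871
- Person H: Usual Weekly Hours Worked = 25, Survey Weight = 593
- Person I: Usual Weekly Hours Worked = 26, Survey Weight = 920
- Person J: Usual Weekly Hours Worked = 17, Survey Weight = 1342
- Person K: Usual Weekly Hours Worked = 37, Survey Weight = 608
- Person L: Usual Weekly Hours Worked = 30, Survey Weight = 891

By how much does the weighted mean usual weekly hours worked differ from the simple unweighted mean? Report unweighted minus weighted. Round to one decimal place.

Unweighted sum = 49 + 45 + 51 + 29 + 16 + 43 + 30 + 25 + 26 + 17 + 37 + 30 = 398
Unweighted mean = 398 / 12 = 33.166667
Weighted sum = 49×335 + 45×546 + 51×362 + 29×738 + 16×1472 + 43×1141 + 30×871 + 25×593 + 26×920 + 17×1342 + 37×608 + 30×891
  = 16415 + 24570 + 18462 + 21402 + 23552 + 49063 + 26130 + 14825 + 23920 + 22814 + 22496 + 26730 = 290379
Sum of weights = 9819
Weighted mean = 290379 / 9819 = 29.573174
Difference (unweighted minus weighted) = 3.5934922

3.6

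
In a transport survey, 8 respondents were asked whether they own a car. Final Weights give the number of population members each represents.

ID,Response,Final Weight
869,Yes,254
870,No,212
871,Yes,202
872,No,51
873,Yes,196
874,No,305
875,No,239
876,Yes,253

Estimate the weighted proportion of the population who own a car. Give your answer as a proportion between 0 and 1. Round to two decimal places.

Sum of weights for 'Yes' = 254 + 202 + 196 + 253 = 905
Total weight = 1712
Weighted proportion = 905 / 1712 = 0.5286215

0.53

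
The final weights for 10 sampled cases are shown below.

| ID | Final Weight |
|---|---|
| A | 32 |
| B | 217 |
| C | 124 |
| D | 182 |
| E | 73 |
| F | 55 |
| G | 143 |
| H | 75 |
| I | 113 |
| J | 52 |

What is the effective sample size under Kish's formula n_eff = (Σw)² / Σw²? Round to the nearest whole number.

8

Σ wᵢ = 32 + 217 + 124 + 182 + 73 + 55 + 143 + 75 + 113 + 52 = 1066
Σ wᵢ² = 1024 + 47089 + 15376 + 33124 + 5329 + 3025 + 20449 + 5625 + 12769 + 2704 = 146514
n_eff = 1066² / 146514 = 1136356 / 146514 = 7.7559551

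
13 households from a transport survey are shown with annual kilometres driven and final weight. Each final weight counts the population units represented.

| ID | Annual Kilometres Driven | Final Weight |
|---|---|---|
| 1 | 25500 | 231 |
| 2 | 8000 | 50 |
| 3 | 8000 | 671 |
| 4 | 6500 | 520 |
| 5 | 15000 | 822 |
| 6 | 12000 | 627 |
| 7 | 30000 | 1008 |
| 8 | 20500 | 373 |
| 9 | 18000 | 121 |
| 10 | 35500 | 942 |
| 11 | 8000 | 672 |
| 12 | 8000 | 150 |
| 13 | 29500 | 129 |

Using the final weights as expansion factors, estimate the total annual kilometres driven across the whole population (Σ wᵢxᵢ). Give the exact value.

118779500

Weighted total = 118779500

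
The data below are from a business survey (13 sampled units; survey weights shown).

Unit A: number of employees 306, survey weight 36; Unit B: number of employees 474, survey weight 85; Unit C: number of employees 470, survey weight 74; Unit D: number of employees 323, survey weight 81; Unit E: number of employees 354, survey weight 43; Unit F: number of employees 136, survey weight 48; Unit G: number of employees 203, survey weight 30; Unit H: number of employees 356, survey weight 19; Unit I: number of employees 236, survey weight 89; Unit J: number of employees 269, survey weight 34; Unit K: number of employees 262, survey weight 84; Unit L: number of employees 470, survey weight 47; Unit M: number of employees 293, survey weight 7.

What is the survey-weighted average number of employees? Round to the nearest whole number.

Weighted sum = 223152
Sum of weights = 677
Weighted mean = 223152 / 677 = 329.61891

330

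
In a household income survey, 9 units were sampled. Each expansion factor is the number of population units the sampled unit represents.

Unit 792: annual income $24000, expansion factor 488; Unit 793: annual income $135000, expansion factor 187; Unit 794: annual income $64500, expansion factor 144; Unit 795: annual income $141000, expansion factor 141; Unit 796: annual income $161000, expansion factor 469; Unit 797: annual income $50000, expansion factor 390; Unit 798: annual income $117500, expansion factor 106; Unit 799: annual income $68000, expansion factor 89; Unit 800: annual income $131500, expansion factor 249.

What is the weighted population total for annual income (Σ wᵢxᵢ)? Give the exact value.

Weighted total = 24000×488 + 135000×187 + 64500×144 + 141000×141 + 161000×469 + 50000×390 + 117500×106 + 68000×89 + 131500×249
  = 11712000 + 25245000 + 9288000 + 19881000 + 75509000 + 19500000 + 12455000 + 6052000 + 32743500 = 212385500

212385500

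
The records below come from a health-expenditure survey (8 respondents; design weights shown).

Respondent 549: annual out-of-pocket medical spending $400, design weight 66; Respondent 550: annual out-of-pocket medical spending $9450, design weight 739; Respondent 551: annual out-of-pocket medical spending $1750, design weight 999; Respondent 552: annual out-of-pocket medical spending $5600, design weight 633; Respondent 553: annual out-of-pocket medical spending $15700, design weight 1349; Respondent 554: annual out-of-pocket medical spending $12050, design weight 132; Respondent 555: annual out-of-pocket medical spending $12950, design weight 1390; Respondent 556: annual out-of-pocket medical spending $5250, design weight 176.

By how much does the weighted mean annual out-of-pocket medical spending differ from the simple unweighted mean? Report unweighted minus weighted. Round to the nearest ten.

Unweighted sum = 400 + 9450 + 1750 + 5600 + 15700 + 12050 + 12950 + 5250 = 63150
Unweighted mean = 63150 / 8 = 7893.75
Weighted sum = 400×66 + 9450×739 + 1750×999 + 5600×633 + 15700×1349 + 12050×132 + 12950×1390 + 5250×176
  = 26400 + 6983550 + 1748250 + 3544800 + 21179300 + 1590600 + 18000500 + 924000 = 53997400
Sum of weights = 66 + 739 + 999 + 633 + 1349 + 132 + 1390 + 176 = 5484
Weighted mean = 53997400 / 5484 = 9846.353
Difference (unweighted minus weighted) = -1952.603

-1950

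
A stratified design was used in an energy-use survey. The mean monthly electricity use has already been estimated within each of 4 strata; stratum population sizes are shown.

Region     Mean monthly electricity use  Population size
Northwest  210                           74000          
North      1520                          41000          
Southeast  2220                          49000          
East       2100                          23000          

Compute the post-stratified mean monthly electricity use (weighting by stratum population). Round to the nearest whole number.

1256

Σ Nₕ·x̄ₕ = 210×74000 + 1520×41000 + 2220×49000 + 2100×23000
  = 15540000 + 62320000 + 108780000 + 48300000 = 234940000
Σ Nₕ = 74000 + 41000 + 49000 + 23000 = 187000
Overall mean = 234940000 / 187000 = 1256.3636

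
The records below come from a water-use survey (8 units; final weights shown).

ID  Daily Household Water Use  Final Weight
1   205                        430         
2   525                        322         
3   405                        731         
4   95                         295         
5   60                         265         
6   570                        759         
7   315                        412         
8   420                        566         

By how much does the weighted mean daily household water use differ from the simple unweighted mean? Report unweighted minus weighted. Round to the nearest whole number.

Unweighted sum = 205 + 525 + 405 + 95 + 60 + 570 + 315 + 420 = 2595
Unweighted mean = 2595 / 8 = 324.375
Weighted sum = 205×430 + 525×322 + 405×731 + 95×295 + 60×265 + 570×759 + 315×412 + 420×566
  = 88150 + 169050 + 296055 + 28025 + 15900 + 432630 + 129780 + 237720 = 1397310
Sum of weights = 3780
Weighted mean = 1397310 / 3780 = 369.65873
Difference (unweighted minus weighted) = -45.28373

-45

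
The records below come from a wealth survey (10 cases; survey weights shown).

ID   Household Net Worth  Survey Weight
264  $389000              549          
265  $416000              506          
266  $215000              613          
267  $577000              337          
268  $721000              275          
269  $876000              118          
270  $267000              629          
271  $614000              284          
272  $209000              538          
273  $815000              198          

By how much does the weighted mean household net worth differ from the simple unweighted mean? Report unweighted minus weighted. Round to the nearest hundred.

Unweighted sum = 389000 + 416000 + 215000 + 577000 + 721000 + 876000 + 267000 + 614000 + 209000 + 815000 = 5099000
Unweighted mean = 5099000 / 10 = 509900
Weighted sum = 1668075000
Sum of weights = 549 + 506 + 613 + 337 + 275 + 118 + 629 + 284 + 538 + 198 = 4047
Weighted mean = 1668075000 / 4047 = 412175.69
Difference (unweighted minus weighted) = 97724.314

97700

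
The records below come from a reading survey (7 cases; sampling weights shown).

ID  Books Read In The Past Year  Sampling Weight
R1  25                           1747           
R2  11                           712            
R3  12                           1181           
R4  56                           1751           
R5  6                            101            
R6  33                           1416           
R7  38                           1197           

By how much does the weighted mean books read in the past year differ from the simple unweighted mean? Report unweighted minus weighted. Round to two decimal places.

-5.80

Unweighted sum = 25 + 11 + 12 + 56 + 6 + 33 + 38 = 181
Unweighted mean = 181 / 7 = 25.857143
Weighted sum = 25×1747 + 11×712 + 12×1181 + 56×1751 + 6×101 + 33×1416 + 38×1197
  = 256555
Sum of weights = 1747 + 712 + 1181 + 1751 + 101 + 1416 + 1197 = 8105
Weighted mean = 256555 / 8105 = 31.653917
Difference (unweighted minus weighted) = -5.7967745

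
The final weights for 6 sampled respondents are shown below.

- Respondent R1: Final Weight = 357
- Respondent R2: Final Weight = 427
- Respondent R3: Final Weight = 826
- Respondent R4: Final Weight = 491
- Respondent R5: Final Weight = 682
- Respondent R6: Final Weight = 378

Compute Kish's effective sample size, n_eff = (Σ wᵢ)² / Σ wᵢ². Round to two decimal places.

Σ wᵢ = 357 + 427 + 826 + 491 + 682 + 378 = 3161
Σ wᵢ² = 127449 + 182329 + 682276 + 241081 + 465124 + 142884 = 1841143
n_eff = 3161² / 1841143 = 9991921 / 1841143 = 5.4270206

5.43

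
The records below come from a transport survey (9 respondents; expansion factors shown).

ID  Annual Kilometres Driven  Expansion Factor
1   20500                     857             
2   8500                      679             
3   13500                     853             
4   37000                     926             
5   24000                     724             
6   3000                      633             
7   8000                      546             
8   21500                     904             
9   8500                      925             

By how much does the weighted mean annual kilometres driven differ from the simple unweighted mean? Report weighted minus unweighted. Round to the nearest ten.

Unweighted sum = 20500 + 8500 + 13500 + 37000 + 24000 + 3000 + 8000 + 21500 + 8500 = 144500
Unweighted mean = 144500 / 9 = 16055.556
Weighted sum = 20500×857 + 8500×679 + 13500×853 + 37000×926 + 24000×724 + 3000×633 + 8000×546 + 21500×904 + 8500×925
  = 120059000
Sum of weights = 857 + 679 + 853 + 926 + 724 + 633 + 546 + 904 + 925 = 7047
Weighted mean = 120059000 / 7047 = 17036.895
Difference (weighted minus unweighted) = 981.33958

980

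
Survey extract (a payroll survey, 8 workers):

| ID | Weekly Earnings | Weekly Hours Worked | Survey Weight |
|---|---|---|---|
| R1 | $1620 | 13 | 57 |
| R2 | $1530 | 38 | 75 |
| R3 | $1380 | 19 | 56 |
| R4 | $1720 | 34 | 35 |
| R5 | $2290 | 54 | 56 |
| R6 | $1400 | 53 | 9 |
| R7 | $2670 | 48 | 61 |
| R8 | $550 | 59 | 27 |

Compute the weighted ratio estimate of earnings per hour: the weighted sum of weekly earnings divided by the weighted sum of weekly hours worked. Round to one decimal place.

47.8

Σ wᵢ·y = 663130
Σ wᵢ·x = 13×57 + 38×75 + 19×56 + 34×35 + 54×56 + 53×9 + 48×61 + 59×27
  = 13867
Ratio = 663130 / 13867 = 47.820725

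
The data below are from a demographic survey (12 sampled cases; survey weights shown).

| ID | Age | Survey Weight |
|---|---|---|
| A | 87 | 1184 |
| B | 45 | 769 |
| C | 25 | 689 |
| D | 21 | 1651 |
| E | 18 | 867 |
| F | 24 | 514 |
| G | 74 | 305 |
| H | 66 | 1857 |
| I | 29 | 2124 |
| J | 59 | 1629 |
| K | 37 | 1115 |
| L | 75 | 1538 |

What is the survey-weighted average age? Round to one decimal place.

Weighted sum = 87×1184 + 45×769 + 25×689 + 21×1651 + 18×867 + 24×514 + 74×305 + 66×1857 + 29×2124 + 59×1629 + 37×1115 + 75×1538
  = 103008 + 34605 + 17225 + 34671 + 15606 + 12336 + 22570 + 122562 + 61596 + 96111 + 41255 + 115350 = 676895
Sum of weights = 1184 + 769 + 689 + 1651 + 867 + 514 + 305 + 1857 + 2124 + 1629 + 1115 + 1538 = 14242
Weighted mean = 676895 / 14242 = 47.528086

47.5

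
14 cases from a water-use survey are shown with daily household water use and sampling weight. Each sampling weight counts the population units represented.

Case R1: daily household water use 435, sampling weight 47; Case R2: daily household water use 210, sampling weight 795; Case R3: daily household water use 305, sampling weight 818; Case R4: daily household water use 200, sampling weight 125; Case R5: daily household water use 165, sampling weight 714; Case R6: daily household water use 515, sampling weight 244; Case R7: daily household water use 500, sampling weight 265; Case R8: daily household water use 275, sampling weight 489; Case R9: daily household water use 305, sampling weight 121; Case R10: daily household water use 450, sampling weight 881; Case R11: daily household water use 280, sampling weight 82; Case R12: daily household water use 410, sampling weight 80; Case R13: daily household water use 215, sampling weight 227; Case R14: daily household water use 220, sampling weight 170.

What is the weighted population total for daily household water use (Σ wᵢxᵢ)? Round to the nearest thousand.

Weighted total = 1547650

1548000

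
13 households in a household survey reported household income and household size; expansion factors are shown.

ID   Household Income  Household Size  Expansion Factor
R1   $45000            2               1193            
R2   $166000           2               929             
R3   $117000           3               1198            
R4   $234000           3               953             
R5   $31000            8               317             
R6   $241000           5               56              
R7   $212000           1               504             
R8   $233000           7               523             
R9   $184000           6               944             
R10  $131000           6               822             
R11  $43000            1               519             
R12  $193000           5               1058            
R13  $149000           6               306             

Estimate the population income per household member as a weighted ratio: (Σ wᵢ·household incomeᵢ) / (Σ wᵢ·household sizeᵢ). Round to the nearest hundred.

38300

Σ wᵢ·y = 1376580000
Σ wᵢ·x = 35919
Ratio = 1376580000 / 35919 = 38324.564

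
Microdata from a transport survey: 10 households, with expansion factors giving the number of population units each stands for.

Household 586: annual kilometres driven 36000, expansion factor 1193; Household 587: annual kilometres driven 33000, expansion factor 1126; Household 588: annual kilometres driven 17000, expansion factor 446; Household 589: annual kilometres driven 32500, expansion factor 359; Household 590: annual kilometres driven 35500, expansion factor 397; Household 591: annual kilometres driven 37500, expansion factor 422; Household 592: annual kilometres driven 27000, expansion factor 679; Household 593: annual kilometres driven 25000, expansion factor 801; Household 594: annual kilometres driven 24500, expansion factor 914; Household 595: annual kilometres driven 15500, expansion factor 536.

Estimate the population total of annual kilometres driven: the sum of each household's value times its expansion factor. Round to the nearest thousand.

198333000

Weighted total = 36000×1193 + 33000×1126 + 17000×446 + 32500×359 + 35500×397 + 37500×422 + 27000×679 + 25000×801 + 24500×914 + 15500×536
  = 42948000 + 37158000 + 7582000 + 11667500 + 14093500 + 15825000 + 18333000 + 20025000 + 22393000 + 8308000 = 198333000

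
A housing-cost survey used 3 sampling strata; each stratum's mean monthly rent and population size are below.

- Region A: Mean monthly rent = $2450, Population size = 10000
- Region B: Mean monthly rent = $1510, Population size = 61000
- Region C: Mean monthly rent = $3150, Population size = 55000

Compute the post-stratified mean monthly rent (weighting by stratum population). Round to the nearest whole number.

2300

Σ Nₕ·x̄ₕ = 2450×10000 + 1510×61000 + 3150×55000
  = 24500000 + 92110000 + 173250000 = 289860000
Σ Nₕ = 126000
Overall mean = 289860000 / 126000 = 2300.4762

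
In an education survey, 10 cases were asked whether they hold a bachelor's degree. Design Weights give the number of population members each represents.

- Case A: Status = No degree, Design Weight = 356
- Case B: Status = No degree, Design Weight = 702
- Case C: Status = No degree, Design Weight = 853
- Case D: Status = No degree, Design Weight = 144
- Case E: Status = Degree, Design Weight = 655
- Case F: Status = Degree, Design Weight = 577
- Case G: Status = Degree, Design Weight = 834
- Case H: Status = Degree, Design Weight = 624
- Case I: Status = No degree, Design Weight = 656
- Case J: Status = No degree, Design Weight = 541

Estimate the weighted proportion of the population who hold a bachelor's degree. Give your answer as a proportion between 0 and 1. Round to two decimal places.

0.45

Sum of weights for 'Degree' = 655 + 577 + 834 + 624 = 2690
Total weight = 356 + 702 + 853 + 144 + 655 + 577 + 834 + 624 + 656 + 541 = 5942
Weighted proportion = 2690 / 5942 = 0.45270953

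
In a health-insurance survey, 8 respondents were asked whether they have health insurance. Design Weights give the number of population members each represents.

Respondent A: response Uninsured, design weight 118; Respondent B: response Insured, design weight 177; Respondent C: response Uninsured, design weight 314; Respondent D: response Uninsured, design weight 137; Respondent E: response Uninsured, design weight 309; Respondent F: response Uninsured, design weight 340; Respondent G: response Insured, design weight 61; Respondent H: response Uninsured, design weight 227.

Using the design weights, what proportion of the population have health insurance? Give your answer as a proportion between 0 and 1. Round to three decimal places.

Sum of weights for 'Insured' = 177 + 61 = 238
Total weight = 118 + 177 + 314 + 137 + 309 + 340 + 61 + 227 = 1683
Weighted proportion = 238 / 1683 = 0.14141414

0.141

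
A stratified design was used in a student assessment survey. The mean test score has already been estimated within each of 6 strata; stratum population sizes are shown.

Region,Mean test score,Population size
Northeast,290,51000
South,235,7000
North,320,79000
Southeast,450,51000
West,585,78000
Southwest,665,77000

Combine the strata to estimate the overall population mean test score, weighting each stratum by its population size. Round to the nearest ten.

Σ Nₕ·x̄ₕ = 290×51000 + 235×7000 + 320×79000 + 450×51000 + 585×78000 + 665×77000
  = 14790000 + 1645000 + 25280000 + 22950000 + 45630000 + 51205000 = 161500000
Σ Nₕ = 51000 + 7000 + 79000 + 51000 + 78000 + 77000 = 343000
Overall mean = 161500000 / 343000 = 470.84548

470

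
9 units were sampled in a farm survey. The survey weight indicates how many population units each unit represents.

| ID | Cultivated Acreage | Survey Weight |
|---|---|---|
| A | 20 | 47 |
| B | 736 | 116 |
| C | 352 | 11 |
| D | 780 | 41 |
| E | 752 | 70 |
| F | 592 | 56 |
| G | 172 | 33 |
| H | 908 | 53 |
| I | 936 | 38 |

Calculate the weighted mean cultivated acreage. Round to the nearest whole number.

Weighted sum = 20×47 + 736×116 + 352×11 + 780×41 + 752×70 + 592×56 + 172×33 + 908×53 + 936×38
  = 940 + 85376 + 3872 + 31980 + 52640 + 33152 + 5676 + 48124 + 35568 = 297328
Sum of weights = 47 + 116 + 11 + 41 + 70 + 56 + 33 + 53 + 38 = 465
Weighted mean = 297328 / 465 = 639.41505

639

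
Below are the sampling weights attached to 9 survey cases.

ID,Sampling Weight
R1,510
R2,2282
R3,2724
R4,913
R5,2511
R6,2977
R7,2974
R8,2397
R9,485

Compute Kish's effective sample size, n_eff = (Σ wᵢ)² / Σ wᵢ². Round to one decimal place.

7.2

Σ wᵢ = 510 + 2282 + 2724 + 913 + 2511 + 2977 + 2974 + 2397 + 485 = 17773
Σ wᵢ² = 260100 + 5207524 + 7420176 + 833569 + 6305121 + 8862529 + 8844676 + 5745609 + 235225 = 43714529
n_eff = 17773² / 43714529 = 315879529 / 43714529 = 7.2259621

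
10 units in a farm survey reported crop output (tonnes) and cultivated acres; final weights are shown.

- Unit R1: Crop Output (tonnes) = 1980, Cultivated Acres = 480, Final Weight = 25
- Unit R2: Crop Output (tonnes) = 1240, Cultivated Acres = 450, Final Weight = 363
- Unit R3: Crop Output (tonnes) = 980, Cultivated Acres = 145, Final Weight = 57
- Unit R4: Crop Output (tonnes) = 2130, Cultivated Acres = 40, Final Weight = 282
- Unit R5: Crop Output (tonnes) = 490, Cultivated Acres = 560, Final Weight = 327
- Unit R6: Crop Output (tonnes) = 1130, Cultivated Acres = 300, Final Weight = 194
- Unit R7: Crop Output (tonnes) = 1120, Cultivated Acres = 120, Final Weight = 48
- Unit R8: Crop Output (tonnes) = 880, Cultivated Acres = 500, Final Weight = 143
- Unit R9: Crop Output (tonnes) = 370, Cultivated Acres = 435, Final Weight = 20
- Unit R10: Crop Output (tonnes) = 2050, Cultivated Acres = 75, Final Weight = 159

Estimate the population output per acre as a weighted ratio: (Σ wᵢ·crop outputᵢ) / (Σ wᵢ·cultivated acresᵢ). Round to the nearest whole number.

4

Σ wᵢ·y = 1980×25 + 1240×363 + 980×57 + 2130×282 + 490×327 + 1130×194 + 1120×48 + 880×143 + 370×20 + 2050×159
  = 2048540
Σ wᵢ·x = 534100
Ratio = 2048540 / 534100 = 3.835499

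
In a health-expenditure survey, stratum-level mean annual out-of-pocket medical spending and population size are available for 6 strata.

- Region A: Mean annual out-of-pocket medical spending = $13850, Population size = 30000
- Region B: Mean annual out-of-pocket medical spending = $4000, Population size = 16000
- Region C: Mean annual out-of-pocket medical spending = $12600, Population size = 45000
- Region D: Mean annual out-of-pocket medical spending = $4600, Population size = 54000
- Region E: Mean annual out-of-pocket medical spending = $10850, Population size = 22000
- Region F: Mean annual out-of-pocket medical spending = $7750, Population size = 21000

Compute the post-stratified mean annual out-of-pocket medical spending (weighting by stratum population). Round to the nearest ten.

Σ Nₕ·x̄ₕ = 13850×30000 + 4000×16000 + 12600×45000 + 4600×54000 + 10850×22000 + 7750×21000
  = 1696350000
Σ Nₕ = 30000 + 16000 + 45000 + 54000 + 22000 + 21000 = 188000
Overall mean = 1696350000 / 188000 = 9023.1383

9020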